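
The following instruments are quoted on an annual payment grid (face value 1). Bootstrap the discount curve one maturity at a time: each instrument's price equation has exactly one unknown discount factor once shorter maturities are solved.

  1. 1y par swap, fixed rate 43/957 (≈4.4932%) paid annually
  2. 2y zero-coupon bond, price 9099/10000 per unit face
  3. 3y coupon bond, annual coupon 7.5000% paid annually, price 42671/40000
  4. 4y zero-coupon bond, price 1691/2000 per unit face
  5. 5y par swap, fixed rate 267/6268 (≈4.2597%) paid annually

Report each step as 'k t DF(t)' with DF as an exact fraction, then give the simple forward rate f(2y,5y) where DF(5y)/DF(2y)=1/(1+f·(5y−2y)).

step 1 [1y] swap r/1=43/957: DF=(1 − 43/957·(0))/(1+43/957) = 957/1000 ≈ 0.957000
step 2 [2y] zero: DF = P = 9099/10000 ≈ 0.909900
step 3 [3y] bond c/1=3/40: DF=(42671/40000 − 3/40·(0.957000+0.909900))/(1+3/40) = 8621/10000 ≈ 0.862100
step 4 [4y] zero: DF = P = 1691/2000 ≈ 0.845500
step 5 [5y] swap r/1=267/6268: DF=(1 − 267/6268·(0.957000+0.909900+0.862100+0.845500))/(1+267/6268) = 8131/10000 ≈ 0.813100

1 1 957/1000
2 2 9099/10000
3 3 8621/10000
4 4 1691/2000
5 5 8131/10000
f(2y,5y) = ((9099/10000)/(8131/10000) − 1)/(3) = 968/24393 ≈ 3.9684%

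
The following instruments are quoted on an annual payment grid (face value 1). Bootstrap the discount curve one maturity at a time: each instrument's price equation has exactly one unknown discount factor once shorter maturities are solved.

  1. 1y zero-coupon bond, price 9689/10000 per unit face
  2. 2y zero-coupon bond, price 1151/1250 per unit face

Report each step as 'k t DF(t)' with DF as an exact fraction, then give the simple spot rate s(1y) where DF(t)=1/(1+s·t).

1 1 9689/10000
2 2 1151/1250
s(1y) = (1/(9689/10000) − 1)/(1) = 311/9689 ≈ 3.2098%

step 1 [1y] zero: DF = P = 9689/10000 ≈ 0.968900
step 2 [2y] zero: DF = P = 1151/1250 ≈ 0.920800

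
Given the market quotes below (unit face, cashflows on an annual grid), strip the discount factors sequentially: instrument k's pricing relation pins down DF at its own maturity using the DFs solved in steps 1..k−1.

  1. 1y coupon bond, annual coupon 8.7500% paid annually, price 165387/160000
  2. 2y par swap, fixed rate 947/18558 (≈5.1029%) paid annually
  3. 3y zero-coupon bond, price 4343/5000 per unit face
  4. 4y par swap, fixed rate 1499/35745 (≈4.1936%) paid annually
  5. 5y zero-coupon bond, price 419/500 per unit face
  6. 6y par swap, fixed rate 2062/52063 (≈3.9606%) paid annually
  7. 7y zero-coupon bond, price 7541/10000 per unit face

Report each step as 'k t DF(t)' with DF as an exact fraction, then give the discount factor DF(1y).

step 1 [1y] bond c/1=7/80: DF=(165387/160000 − 7/80·(0))/(1+7/80) = 1901/2000 ≈ 0.950500
step 2 [2y] swap r/1=947/18558: DF=(1 − 947/18558·(0.950500))/(1+947/18558) = 9053/10000 ≈ 0.905300
step 3 [3y] zero: DF = P = 4343/5000 ≈ 0.868600
step 4 [4y] swap r/1=1499/35745: DF=(1 − 1499/35745·(0.950500+0.905300+0.868600))/(1+1499/35745) = 8501/10000 ≈ 0.850100
step 5 [5y] zero: DF = P = 419/500 ≈ 0.838000
step 6 [6y] swap r/1=2062/52063: DF=(1 − 2062/52063·(0.950500+0.905300+0.868600+0.850100+0.838000))/(1+2062/52063) = 3969/5000 ≈ 0.793800
step 7 [7y] zero: DF = P = 7541/10000 ≈ 0.754100

1 1 1901/2000
2 2 9053/10000
3 3 4343/5000
4 4 8501/10000
5 5 419/500
6 6 3969/5000
7 7 7541/10000
DF(1y) = 1901/2000 ≈ 0.950500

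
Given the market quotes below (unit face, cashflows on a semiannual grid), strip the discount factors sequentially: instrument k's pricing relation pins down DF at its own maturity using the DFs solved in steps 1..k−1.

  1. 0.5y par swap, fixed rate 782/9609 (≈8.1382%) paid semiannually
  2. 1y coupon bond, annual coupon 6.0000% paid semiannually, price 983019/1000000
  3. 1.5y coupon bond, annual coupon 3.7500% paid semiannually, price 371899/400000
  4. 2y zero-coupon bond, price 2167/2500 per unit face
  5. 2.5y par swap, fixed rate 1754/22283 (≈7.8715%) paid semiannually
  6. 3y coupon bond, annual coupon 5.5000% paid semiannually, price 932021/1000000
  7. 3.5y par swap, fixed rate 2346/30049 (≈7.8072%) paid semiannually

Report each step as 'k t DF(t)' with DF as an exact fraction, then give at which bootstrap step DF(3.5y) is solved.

step 1 [0.5y] swap r/2=391/9609: DF=(1 − 391/9609·(0))/(1+391/9609) = 9609/10000 ≈ 0.960900
step 2 [1y] bond c/2=3/100: DF=(983019/1000000 − 3/100·(0.960900))/(1+3/100) = 579/625 ≈ 0.926400
step 3 [1.5y] bond c/2=3/160: DF=(371899/400000 − 3/160·(0.960900+0.926400))/(1+3/160) = 8779/10000 ≈ 0.877900
step 4 [2y] zero: DF = P = 2167/2500 ≈ 0.866800
step 5 [2.5y] swap r/2=877/22283: DF=(1 − 877/22283·(0.960900+0.926400+0.877900+0.866800))/(1+877/22283) = 4123/5000 ≈ 0.824600
step 6 [3y] bond c/2=11/400: DF=(932021/1000000 − 11/400·(0.960900+0.926400+0.877900+0.866800+0.824600))/(1+11/400) = 3939/5000 ≈ 0.787800
step 7 [3.5y] swap r/2=1173/30049: DF=(1 − 1173/30049·(0.960900+0.926400+0.877900+0.866800+0.824600+0.787800))/(1+1173/30049) = 3827/5000 ≈ 0.765400

1 1/2 9609/10000
2 1 579/625
3 3/2 8779/10000
4 2 2167/2500
5 5/2 4123/5000
6 3 3939/5000
7 7/2 3827/5000
DF(3.5y) is solved at step 7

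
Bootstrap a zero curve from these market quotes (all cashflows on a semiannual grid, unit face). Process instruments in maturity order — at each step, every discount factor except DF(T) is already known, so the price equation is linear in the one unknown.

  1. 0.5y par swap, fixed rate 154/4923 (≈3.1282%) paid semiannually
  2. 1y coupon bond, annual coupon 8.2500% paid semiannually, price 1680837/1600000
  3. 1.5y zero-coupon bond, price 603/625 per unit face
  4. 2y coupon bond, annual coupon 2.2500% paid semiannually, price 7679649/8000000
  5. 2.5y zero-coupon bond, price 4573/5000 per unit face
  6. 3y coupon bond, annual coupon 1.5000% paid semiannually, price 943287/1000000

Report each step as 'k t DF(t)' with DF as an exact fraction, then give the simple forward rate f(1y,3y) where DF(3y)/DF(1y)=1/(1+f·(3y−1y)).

1 1/2 4923/5000
2 1 9699/10000
3 3/2 603/625
4 2 573/625
5 5/2 4573/5000
6 3 9009/10000
f(1y,3y) = ((9699/10000)/(9009/10000) − 1)/(2) = 115/3003 ≈ 3.8295%

step 1 [0.5y] swap r/2=77/4923: DF=(1 − 77/4923·(0))/(1+77/4923) = 4923/5000 ≈ 0.984600
step 2 [1y] bond c/2=33/800: DF=(1680837/1600000 − 33/800·(0.984600))/(1+33/800) = 9699/10000 ≈ 0.969900
step 3 [1.5y] zero: DF = P = 603/625 ≈ 0.964800
step 4 [2y] bond c/2=9/800: DF=(7679649/8000000 − 9/800·(0.984600+0.969900+0.964800))/(1+9/800) = 573/625 ≈ 0.916800
step 5 [2.5y] zero: DF = P = 4573/5000 ≈ 0.914600
step 6 [3y] bond c/2=3/400: DF=(943287/1000000 − 3/400·(0.984600+0.969900+0.964800+0.916800+0.914600))/(1+3/400) = 9009/10000 ≈ 0.900900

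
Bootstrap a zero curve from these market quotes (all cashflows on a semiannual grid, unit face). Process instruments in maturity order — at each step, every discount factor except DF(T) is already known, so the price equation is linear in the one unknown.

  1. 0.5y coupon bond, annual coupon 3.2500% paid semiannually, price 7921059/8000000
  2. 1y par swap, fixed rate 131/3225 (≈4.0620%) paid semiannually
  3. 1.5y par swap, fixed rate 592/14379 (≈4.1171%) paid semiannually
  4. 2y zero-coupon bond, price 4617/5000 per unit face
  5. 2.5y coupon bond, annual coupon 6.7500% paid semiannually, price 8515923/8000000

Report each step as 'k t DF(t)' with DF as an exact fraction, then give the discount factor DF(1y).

1 1/2 9743/10000
2 1 9607/10000
3 3/2 588/625
4 2 4617/5000
5 5/2 9057/10000
DF(1y) = 9607/10000 ≈ 0.960700

step 1 [0.5y] bond c/2=13/800: DF=(7921059/8000000 − 13/800·(0))/(1+13/800) = 9743/10000 ≈ 0.974300
step 2 [1y] swap r/2=131/6450: DF=(1 − 131/6450·(0.974300))/(1+131/6450) = 9607/10000 ≈ 0.960700
step 3 [1.5y] swap r/2=296/14379: DF=(1 − 296/14379·(0.974300+0.960700))/(1+296/14379) = 588/625 ≈ 0.940800
step 4 [2y] zero: DF = P = 4617/5000 ≈ 0.923400
step 5 [2.5y] bond c/2=27/800: DF=(8515923/8000000 − 27/800·(0.974300+0.960700+0.940800+0.923400))/(1+27/800) = 9057/10000 ≈ 0.905700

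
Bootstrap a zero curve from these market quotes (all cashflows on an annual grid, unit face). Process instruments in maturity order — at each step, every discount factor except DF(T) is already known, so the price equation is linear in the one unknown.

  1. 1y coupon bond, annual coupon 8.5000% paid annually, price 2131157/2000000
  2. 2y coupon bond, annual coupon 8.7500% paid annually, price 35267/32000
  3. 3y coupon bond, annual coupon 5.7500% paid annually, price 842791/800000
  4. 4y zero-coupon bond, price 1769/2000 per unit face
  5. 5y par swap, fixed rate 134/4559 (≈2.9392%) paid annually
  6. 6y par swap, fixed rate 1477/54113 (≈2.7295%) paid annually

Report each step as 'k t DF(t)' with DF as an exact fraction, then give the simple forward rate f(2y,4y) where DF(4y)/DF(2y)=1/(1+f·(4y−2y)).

1 1 9821/10000
2 2 584/625
3 3 223/250
4 4 1769/2000
5 5 433/500
6 6 8523/10000
f(2y,4y) = ((584/625)/(1769/2000) − 1)/(2) = 499/17690 ≈ 2.8208%

step 1 [1y] bond c/1=17/200: DF=(2131157/2000000 − 17/200·(0))/(1+17/200) = 9821/10000 ≈ 0.982100
step 2 [2y] bond c/1=7/80: DF=(35267/32000 − 7/80·(0.982100))/(1+7/80) = 584/625 ≈ 0.934400
step 3 [3y] bond c/1=23/400: DF=(842791/800000 − 23/400·(0.982100+0.934400))/(1+23/400) = 223/250 ≈ 0.892000
step 4 [4y] zero: DF = P = 1769/2000 ≈ 0.884500
step 5 [5y] swap r/1=134/4559: DF=(1 − 134/4559·(0.982100+0.934400+0.892000+0.884500))/(1+134/4559) = 433/500 ≈ 0.866000
step 6 [6y] swap r/1=1477/54113: DF=(1 − 1477/54113·(0.982100+0.934400+0.892000+0.884500+0.866000))/(1+1477/54113) = 8523/10000 ≈ 0.852300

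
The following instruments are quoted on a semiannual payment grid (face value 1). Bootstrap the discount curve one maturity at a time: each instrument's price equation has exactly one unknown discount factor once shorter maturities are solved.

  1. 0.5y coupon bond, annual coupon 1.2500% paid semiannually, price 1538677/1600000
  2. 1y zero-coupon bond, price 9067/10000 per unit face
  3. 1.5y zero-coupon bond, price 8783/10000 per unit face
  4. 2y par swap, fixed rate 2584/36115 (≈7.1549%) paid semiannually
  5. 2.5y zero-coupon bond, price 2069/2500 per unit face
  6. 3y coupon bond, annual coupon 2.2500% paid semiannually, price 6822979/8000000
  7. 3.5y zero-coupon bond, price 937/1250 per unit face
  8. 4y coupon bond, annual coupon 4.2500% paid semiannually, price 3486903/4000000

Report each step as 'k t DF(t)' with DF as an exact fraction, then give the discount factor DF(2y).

1 1/2 9557/10000
2 1 9067/10000
3 3/2 8783/10000
4 2 2177/2500
5 5/2 2069/2500
6 3 397/500
7 7/2 937/1250
8 4 7291/10000
DF(2y) = 2177/2500 ≈ 0.870800

step 1 [0.5y] bond c/2=1/160: DF=(1538677/1600000 − 1/160·(0))/(1+1/160) = 9557/10000 ≈ 0.955700
step 2 [1y] zero: DF = P = 9067/10000 ≈ 0.906700
step 3 [1.5y] zero: DF = P = 8783/10000 ≈ 0.878300
step 4 [2y] swap r/2=1292/36115: DF=(1 − 1292/36115·(0.955700+0.906700+0.878300))/(1+1292/36115) = 2177/2500 ≈ 0.870800
step 5 [2.5y] zero: DF = P = 2069/2500 ≈ 0.827600
step 6 [3y] bond c/2=9/800: DF=(6822979/8000000 − 9/800·(0.955700+0.906700+0.878300+0.870800+0.827600))/(1+9/800) = 397/500 ≈ 0.794000
step 7 [3.5y] zero: DF = P = 937/1250 ≈ 0.749600
step 8 [4y] bond c/2=17/800: DF=(3486903/4000000 − 17/800·(0.955700+0.906700+0.878300+0.870800+0.827600+0.794000+0.749600))/(1+17/800) = 7291/10000 ≈ 0.729100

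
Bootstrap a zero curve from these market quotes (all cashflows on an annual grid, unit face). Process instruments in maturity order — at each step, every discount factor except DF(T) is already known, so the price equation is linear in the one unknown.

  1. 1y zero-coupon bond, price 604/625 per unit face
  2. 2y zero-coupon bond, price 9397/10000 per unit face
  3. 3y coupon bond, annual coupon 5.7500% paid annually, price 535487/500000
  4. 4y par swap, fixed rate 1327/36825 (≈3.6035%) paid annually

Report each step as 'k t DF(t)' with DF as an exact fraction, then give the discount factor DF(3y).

step 1 [1y] zero: DF = P = 604/625 ≈ 0.966400
step 2 [2y] zero: DF = P = 9397/10000 ≈ 0.939700
step 3 [3y] bond c/1=23/400: DF=(535487/500000 − 23/400·(0.966400+0.939700))/(1+23/400) = 9091/10000 ≈ 0.909100
step 4 [4y] swap r/1=1327/36825: DF=(1 − 1327/36825·(0.966400+0.939700+0.909100))/(1+1327/36825) = 8673/10000 ≈ 0.867300

1 1 604/625
2 2 9397/10000
3 3 9091/10000
4 4 8673/10000
DF(3y) = 9091/10000 ≈ 0.909100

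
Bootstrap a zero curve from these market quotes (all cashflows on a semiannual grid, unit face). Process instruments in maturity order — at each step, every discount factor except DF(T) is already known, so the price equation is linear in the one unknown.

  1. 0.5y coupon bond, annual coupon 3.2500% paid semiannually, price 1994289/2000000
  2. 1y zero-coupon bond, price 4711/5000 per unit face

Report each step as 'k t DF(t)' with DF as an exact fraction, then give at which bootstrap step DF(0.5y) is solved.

1 1/2 2453/2500
2 1 4711/5000
DF(0.5y) is solved at step 1

step 1 [0.5y] bond c/2=13/800: DF=(1994289/2000000 − 13/800·(0))/(1+13/800) = 2453/2500 ≈ 0.981200
step 2 [1y] zero: DF = P = 4711/5000 ≈ 0.942200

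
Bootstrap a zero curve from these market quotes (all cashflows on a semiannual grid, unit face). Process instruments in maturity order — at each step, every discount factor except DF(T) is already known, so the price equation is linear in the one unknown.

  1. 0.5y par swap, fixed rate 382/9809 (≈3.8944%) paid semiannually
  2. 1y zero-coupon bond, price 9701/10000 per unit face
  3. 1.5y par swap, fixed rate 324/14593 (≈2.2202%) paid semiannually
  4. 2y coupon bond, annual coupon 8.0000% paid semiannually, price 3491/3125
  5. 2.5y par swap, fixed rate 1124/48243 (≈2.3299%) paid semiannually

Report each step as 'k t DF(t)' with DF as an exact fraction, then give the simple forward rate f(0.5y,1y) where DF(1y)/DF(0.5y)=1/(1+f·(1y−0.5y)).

step 1 [0.5y] swap r/2=191/9809: DF=(1 − 191/9809·(0))/(1+191/9809) = 9809/10000 ≈ 0.980900
step 2 [1y] zero: DF = P = 9701/10000 ≈ 0.970100
step 3 [1.5y] swap r/2=162/14593: DF=(1 − 162/14593·(0.980900+0.970100))/(1+162/14593) = 2419/2500 ≈ 0.967600
step 4 [2y] bond c/2=1/25: DF=(3491/3125 − 1/25·(0.980900+0.970100+0.967600))/(1+1/25) = 9619/10000 ≈ 0.961900
step 5 [2.5y] swap r/2=562/48243: DF=(1 − 562/48243·(0.980900+0.970100+0.967600+0.961900))/(1+562/48243) = 4719/5000 ≈ 0.943800

1 1/2 9809/10000
2 1 9701/10000
3 3/2 2419/2500
4 2 9619/10000
5 5/2 4719/5000
f(0.5y,1y) = ((9809/10000)/(9701/10000) − 1)/(1/2) = 216/9701 ≈ 2.2266%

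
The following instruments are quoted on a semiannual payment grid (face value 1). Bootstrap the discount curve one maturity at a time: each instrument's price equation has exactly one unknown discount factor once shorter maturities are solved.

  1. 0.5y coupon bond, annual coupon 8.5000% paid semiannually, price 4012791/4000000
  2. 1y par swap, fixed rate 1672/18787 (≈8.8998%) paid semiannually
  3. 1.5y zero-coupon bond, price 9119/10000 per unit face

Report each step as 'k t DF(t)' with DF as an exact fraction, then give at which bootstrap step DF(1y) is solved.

1 1/2 9623/10000
2 1 2291/2500
3 3/2 9119/10000
DF(1y) is solved at step 2

step 1 [0.5y] bond c/2=17/400: DF=(4012791/4000000 − 17/400·(0))/(1+17/400) = 9623/10000 ≈ 0.962300
step 2 [1y] swap r/2=836/18787: DF=(1 − 836/18787·(0.962300))/(1+836/18787) = 2291/2500 ≈ 0.916400
step 3 [1.5y] zero: DF = P = 9119/10000 ≈ 0.911900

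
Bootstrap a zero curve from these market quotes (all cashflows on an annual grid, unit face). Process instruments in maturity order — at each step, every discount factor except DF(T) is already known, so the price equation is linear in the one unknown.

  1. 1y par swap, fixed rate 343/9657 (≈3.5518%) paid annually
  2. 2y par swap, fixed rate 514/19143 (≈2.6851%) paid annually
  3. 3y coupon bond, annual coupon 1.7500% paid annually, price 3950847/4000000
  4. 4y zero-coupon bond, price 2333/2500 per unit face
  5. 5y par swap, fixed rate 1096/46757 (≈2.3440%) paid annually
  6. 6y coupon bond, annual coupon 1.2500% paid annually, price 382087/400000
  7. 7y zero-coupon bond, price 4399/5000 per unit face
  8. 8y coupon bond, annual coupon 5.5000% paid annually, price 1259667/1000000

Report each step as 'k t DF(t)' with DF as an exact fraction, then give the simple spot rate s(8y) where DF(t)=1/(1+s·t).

step 1 [1y] swap r/1=343/9657: DF=(1 − 343/9657·(0))/(1+343/9657) = 9657/10000 ≈ 0.965700
step 2 [2y] swap r/1=514/19143: DF=(1 − 514/19143·(0.965700))/(1+514/19143) = 4743/5000 ≈ 0.948600
step 3 [3y] bond c/1=7/400: DF=(3950847/4000000 − 7/400·(0.965700+0.948600))/(1+7/400) = 4689/5000 ≈ 0.937800
step 4 [4y] zero: DF = P = 2333/2500 ≈ 0.933200
step 5 [5y] swap r/1=1096/46757: DF=(1 − 1096/46757·(0.965700+0.948600+0.937800+0.933200))/(1+1096/46757) = 1113/1250 ≈ 0.890400
step 6 [6y] bond c/1=1/80: DF=(382087/400000 − 1/80·(0.965700+0.948600+0.937800+0.933200+0.890400))/(1+1/80) = 8857/10000 ≈ 0.885700
step 7 [7y] zero: DF = P = 4399/5000 ≈ 0.879800
step 8 [8y] bond c/1=11/200: DF=(1259667/1000000 − 11/200·(0.965700+0.948600+0.937800+0.933200+0.890400+0.885700+0.879800))/(1+11/200) = 4291/5000 ≈ 0.858200

1 1 9657/10000
2 2 4743/5000
3 3 4689/5000
4 4 2333/2500
5 5 1113/1250
6 6 8857/10000
7 7 4399/5000
8 8 4291/5000
s(8y) = (1/(4291/5000) − 1)/(8) = 709/34328 ≈ 2.0654%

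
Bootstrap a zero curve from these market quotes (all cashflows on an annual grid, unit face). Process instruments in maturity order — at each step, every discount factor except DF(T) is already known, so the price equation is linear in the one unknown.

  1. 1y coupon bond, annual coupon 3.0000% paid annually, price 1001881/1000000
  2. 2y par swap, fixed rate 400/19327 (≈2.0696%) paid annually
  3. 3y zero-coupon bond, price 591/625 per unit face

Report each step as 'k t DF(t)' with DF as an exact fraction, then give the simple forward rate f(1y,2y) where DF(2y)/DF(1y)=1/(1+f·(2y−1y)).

step 1 [1y] bond c/1=3/100: DF=(1001881/1000000 − 3/100·(0))/(1+3/100) = 9727/10000 ≈ 0.972700
step 2 [2y] swap r/1=400/19327: DF=(1 − 400/19327·(0.972700))/(1+400/19327) = 24/25 ≈ 0.960000
step 3 [3y] zero: DF = P = 591/625 ≈ 0.945600

1 1 9727/10000
2 2 24/25
3 3 591/625
f(1y,2y) = ((9727/10000)/(24/25) − 1)/(1) = 127/9600 ≈ 1.3229%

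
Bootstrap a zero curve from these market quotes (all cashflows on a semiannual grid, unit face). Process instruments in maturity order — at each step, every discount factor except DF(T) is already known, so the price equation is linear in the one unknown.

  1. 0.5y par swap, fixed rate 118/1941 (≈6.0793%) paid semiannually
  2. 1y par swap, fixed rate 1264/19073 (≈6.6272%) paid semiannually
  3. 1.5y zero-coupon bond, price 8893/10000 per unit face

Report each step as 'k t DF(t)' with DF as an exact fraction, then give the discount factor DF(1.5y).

step 1 [0.5y] swap r/2=59/1941: DF=(1 − 59/1941·(0))/(1+59/1941) = 1941/2000 ≈ 0.970500
step 2 [1y] swap r/2=632/19073: DF=(1 − 632/19073·(0.970500))/(1+632/19073) = 1171/1250 ≈ 0.936800
step 3 [1.5y] zero: DF = P = 8893/10000 ≈ 0.889300

1 1/2 1941/2000
2 1 1171/1250
3 3/2 8893/10000
DF(1.5y) = 8893/10000 ≈ 0.889300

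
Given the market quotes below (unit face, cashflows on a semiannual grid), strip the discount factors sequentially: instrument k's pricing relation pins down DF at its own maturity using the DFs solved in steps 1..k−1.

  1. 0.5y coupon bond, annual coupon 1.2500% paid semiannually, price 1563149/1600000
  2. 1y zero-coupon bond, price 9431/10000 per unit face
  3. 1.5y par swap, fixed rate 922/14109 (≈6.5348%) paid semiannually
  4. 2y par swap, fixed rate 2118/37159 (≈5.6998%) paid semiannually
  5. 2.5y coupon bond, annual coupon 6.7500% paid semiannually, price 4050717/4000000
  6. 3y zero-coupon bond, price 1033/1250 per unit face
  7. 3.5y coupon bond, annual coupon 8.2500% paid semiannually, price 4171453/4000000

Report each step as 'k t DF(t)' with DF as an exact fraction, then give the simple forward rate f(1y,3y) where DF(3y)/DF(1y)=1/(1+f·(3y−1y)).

step 1 [0.5y] bond c/2=1/160: DF=(1563149/1600000 − 1/160·(0))/(1+1/160) = 9709/10000 ≈ 0.970900
step 2 [1y] zero: DF = P = 9431/10000 ≈ 0.943100
step 3 [1.5y] swap r/2=461/14109: DF=(1 − 461/14109·(0.970900+0.943100))/(1+461/14109) = 4539/5000 ≈ 0.907800
step 4 [2y] swap r/2=1059/37159: DF=(1 − 1059/37159·(0.970900+0.943100+0.907800))/(1+1059/37159) = 8941/10000 ≈ 0.894100
step 5 [2.5y] bond c/2=27/800: DF=(4050717/4000000 − 27/800·(0.970900+0.943100+0.907800+0.894100))/(1+27/800) = 8583/10000 ≈ 0.858300
step 6 [3y] zero: DF = P = 1033/1250 ≈ 0.826400
step 7 [3.5y] bond c/2=33/800: DF=(4171453/4000000 − 33/800·(0.970900+0.943100+0.907800+0.894100+0.858300+0.826400))/(1+33/800) = 1969/2500 ≈ 0.787600

1 1/2 9709/10000
2 1 9431/10000
3 3/2 4539/5000
4 2 8941/10000
5 5/2 8583/10000
6 3 1033/1250
7 7/2 1969/2500
f(1y,3y) = ((9431/10000)/(1033/1250) − 1)/(2) = 1167/16528 ≈ 7.0607%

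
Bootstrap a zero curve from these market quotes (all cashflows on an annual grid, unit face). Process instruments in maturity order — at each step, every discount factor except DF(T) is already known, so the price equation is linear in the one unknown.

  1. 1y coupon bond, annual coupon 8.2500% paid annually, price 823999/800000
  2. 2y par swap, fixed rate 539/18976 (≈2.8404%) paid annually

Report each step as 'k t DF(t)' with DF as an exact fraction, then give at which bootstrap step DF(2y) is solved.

step 1 [1y] bond c/1=33/400: DF=(823999/800000 − 33/400·(0))/(1+33/400) = 1903/2000 ≈ 0.951500
step 2 [2y] swap r/1=539/18976: DF=(1 − 539/18976·(0.951500))/(1+539/18976) = 9461/10000 ≈ 0.946100

1 1 1903/2000
2 2 9461/10000
DF(2y) is solved at step 2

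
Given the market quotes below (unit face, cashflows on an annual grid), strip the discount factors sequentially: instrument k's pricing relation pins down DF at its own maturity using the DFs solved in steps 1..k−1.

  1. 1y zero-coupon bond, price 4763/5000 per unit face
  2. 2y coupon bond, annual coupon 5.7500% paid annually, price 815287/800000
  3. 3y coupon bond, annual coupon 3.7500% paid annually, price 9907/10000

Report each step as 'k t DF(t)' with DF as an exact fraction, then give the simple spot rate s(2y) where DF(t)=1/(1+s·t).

1 1 4763/5000
2 2 9119/10000
3 3 71/80
s(2y) = (1/(9119/10000) − 1)/(2) = 881/18238 ≈ 4.8306%

step 1 [1y] zero: DF = P = 4763/5000 ≈ 0.952600
step 2 [2y] bond c/1=23/400: DF=(815287/800000 − 23/400·(0.952600))/(1+23/400) = 9119/10000 ≈ 0.911900
step 3 [3y] bond c/1=3/80: DF=(9907/10000 − 3/80·(0.952600+0.911900))/(1+3/80) = 71/80 ≈ 0.887500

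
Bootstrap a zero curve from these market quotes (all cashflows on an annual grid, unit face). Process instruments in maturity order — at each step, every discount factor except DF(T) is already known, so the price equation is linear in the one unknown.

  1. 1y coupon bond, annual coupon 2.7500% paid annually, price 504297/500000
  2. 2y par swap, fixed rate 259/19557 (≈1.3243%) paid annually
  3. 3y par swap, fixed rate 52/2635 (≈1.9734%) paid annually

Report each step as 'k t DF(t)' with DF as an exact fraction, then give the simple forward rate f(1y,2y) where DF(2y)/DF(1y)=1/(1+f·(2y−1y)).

step 1 [1y] bond c/1=11/400: DF=(504297/500000 − 11/400·(0))/(1+11/400) = 1227/1250 ≈ 0.981600
step 2 [2y] swap r/1=259/19557: DF=(1 − 259/19557·(0.981600))/(1+259/19557) = 9741/10000 ≈ 0.974100
step 3 [3y] swap r/1=52/2635: DF=(1 − 52/2635·(0.981600+0.974100))/(1+52/2635) = 2357/2500 ≈ 0.942800

1 1 1227/1250
2 2 9741/10000
3 3 2357/2500
f(1y,2y) = ((1227/1250)/(9741/10000) − 1)/(1) = 25/3247 ≈ 0.7699%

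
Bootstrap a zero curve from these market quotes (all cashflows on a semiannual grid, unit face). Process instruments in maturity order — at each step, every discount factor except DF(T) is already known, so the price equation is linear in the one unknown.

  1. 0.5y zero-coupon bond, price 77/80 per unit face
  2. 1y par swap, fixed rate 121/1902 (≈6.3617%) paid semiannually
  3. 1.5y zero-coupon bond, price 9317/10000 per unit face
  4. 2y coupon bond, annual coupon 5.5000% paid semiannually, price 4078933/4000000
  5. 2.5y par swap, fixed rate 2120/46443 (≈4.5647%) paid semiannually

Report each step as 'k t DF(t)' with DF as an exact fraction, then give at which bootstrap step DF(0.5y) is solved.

step 1 [0.5y] zero: DF = P = 77/80 ≈ 0.962500
step 2 [1y] swap r/2=121/3804: DF=(1 − 121/3804·(0.962500))/(1+121/3804) = 1879/2000 ≈ 0.939500
step 3 [1.5y] zero: DF = P = 9317/10000 ≈ 0.931700
step 4 [2y] bond c/2=11/400: DF=(4078933/4000000 − 11/400·(0.962500+0.939500+0.931700))/(1+11/400) = 4583/5000 ≈ 0.916600
step 5 [2.5y] swap r/2=1060/46443: DF=(1 − 1060/46443·(0.962500+0.939500+0.931700+0.916600))/(1+1060/46443) = 447/500 ≈ 0.894000

1 1/2 77/80
2 1 1879/2000
3 3/2 9317/10000
4 2 4583/5000
5 5/2 447/500
DF(0.5y) is solved at step 1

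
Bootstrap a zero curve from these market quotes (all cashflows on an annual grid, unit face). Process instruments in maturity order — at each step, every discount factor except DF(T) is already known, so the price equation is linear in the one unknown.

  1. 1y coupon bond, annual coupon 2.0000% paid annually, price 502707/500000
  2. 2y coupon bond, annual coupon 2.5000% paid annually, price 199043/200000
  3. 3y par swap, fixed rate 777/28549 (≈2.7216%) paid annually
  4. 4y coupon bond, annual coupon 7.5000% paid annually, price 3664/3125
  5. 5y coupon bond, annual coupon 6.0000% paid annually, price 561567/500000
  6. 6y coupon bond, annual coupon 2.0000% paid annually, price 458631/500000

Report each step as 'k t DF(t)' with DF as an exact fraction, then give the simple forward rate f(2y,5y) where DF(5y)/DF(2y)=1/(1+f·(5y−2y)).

step 1 [1y] bond c/1=1/50: DF=(502707/500000 − 1/50·(0))/(1+1/50) = 9857/10000 ≈ 0.985700
step 2 [2y] bond c/1=1/40: DF=(199043/200000 − 1/40·(0.985700))/(1+1/40) = 9469/10000 ≈ 0.946900
step 3 [3y] swap r/1=777/28549: DF=(1 − 777/28549·(0.985700+0.946900))/(1+777/28549) = 9223/10000 ≈ 0.922300
step 4 [4y] bond c/1=3/40: DF=(3664/3125 − 3/40·(0.985700+0.946900+0.922300))/(1+3/40) = 1783/2000 ≈ 0.891500
step 5 [5y] bond c/1=3/50: DF=(561567/500000 − 3/50·(0.985700+0.946900+0.922300+0.891500))/(1+3/50) = 339/400 ≈ 0.847500
step 6 [6y] bond c/1=1/50: DF=(458631/500000 − 1/50·(0.985700+0.946900+0.922300+0.891500+0.847500))/(1+1/50) = 2023/2500 ≈ 0.809200

1 1 9857/10000
2 2 9469/10000
3 3 9223/10000
4 4 1783/2000
5 5 339/400
6 6 2023/2500
f(2y,5y) = ((9469/10000)/(339/400) − 1)/(3) = 994/25425 ≈ 3.9095%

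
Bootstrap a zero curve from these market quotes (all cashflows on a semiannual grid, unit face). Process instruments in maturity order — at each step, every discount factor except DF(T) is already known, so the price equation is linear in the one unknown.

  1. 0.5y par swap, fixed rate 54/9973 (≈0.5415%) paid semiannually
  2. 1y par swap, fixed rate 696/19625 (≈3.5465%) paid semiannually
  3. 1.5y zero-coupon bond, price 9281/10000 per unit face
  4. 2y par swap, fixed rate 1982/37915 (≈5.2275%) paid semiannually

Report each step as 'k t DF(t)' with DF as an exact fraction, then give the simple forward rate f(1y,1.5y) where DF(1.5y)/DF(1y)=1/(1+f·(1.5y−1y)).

1 1/2 9973/10000
2 1 2413/2500
3 3/2 9281/10000
4 2 9009/10000
f(1y,1.5y) = ((2413/2500)/(9281/10000) − 1)/(1/2) = 742/9281 ≈ 7.9948%

step 1 [0.5y] swap r/2=27/9973: DF=(1 − 27/9973·(0))/(1+27/9973) = 9973/10000 ≈ 0.997300
step 2 [1y] swap r/2=348/19625: DF=(1 − 348/19625·(0.997300))/(1+348/19625) = 2413/2500 ≈ 0.965200
step 3 [1.5y] zero: DF = P = 9281/10000 ≈ 0.928100
step 4 [2y] swap r/2=991/37915: DF=(1 − 991/37915·(0.997300+0.965200+0.928100))/(1+991/37915) = 9009/10000 ≈ 0.900900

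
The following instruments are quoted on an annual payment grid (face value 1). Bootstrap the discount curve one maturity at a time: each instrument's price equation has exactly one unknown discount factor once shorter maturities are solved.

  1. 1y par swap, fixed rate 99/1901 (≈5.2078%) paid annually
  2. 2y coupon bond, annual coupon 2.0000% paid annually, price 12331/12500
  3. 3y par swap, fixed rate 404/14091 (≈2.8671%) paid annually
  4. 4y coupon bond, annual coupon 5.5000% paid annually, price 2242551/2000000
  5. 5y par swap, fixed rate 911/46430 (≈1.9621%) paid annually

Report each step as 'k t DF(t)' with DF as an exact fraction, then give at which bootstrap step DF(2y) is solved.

1 1 1901/2000
2 2 1897/2000
3 3 1149/1250
4 4 9159/10000
5 5 9089/10000
DF(2y) is solved at step 2

step 1 [1y] swap r/1=99/1901: DF=(1 − 99/1901·(0))/(1+99/1901) = 1901/2000 ≈ 0.950500
step 2 [2y] bond c/1=1/50: DF=(12331/12500 − 1/50·(0.950500))/(1+1/50) = 1897/2000 ≈ 0.948500
step 3 [3y] swap r/1=404/14091: DF=(1 − 404/14091·(0.950500+0.948500))/(1+404/14091) = 1149/1250 ≈ 0.919200
step 4 [4y] bond c/1=11/200: DF=(2242551/2000000 − 11/200·(0.950500+0.948500+0.919200))/(1+11/200) = 9159/10000 ≈ 0.915900
step 5 [5y] swap r/1=911/46430: DF=(1 − 911/46430·(0.950500+0.948500+0.919200+0.915900))/(1+911/46430) = 9089/10000 ≈ 0.908900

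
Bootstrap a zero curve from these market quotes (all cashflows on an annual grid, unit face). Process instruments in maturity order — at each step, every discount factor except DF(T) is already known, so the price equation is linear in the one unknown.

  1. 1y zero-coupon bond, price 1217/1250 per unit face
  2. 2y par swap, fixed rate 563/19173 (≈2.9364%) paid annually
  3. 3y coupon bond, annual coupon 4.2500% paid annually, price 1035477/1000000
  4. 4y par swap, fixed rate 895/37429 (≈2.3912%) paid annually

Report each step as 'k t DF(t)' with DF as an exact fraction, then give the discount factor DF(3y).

1 1 1217/1250
2 2 9437/10000
3 3 9151/10000
4 4 1821/2000
DF(3y) = 9151/10000 ≈ 0.915100

step 1 [1y] zero: DF = P = 1217/1250 ≈ 0.973600
step 2 [2y] swap r/1=563/19173: DF=(1 − 563/19173·(0.973600))/(1+563/19173) = 9437/10000 ≈ 0.943700
step 3 [3y] bond c/1=17/400: DF=(1035477/1000000 − 17/400·(0.973600+0.943700))/(1+17/400) = 9151/10000 ≈ 0.915100
step 4 [4y] swap r/1=895/37429: DF=(1 − 895/37429·(0.973600+0.943700+0.915100))/(1+895/37429) = 1821/2000 ≈ 0.910500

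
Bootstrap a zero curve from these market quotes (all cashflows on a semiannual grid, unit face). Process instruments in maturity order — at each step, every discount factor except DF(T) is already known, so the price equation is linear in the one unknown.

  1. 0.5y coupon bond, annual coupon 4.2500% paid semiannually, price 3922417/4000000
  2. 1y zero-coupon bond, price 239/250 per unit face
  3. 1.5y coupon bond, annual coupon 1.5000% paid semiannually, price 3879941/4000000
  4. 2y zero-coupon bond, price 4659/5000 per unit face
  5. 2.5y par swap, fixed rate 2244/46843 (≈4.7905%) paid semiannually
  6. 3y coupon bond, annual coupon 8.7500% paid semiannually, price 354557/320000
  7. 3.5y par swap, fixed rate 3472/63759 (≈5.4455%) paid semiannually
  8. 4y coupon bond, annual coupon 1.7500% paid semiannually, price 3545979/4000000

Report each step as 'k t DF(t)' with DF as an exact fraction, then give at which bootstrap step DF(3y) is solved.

1 1/2 4801/5000
2 1 239/250
3 3/2 1897/2000
4 2 4659/5000
5 5/2 4439/5000
6 3 2163/2500
7 7/2 1033/1250
8 4 1647/2000
DF(3y) is solved at step 6

step 1 [0.5y] bond c/2=17/800: DF=(3922417/4000000 − 17/800·(0))/(1+17/800) = 4801/5000 ≈ 0.960200
step 2 [1y] zero: DF = P = 239/250 ≈ 0.956000
step 3 [1.5y] bond c/2=3/400: DF=(3879941/4000000 − 3/400·(0.960200+0.956000))/(1+3/400) = 1897/2000 ≈ 0.948500
step 4 [2y] zero: DF = P = 4659/5000 ≈ 0.931800
step 5 [2.5y] swap r/2=1122/46843: DF=(1 − 1122/46843·(0.960200+0.956000+0.948500+0.931800))/(1+1122/46843) = 4439/5000 ≈ 0.887800
step 6 [3y] bond c/2=7/160: DF=(354557/320000 − 7/160·(0.960200+0.956000+0.948500+0.931800+0.887800))/(1+7/160) = 2163/2500 ≈ 0.865200
step 7 [3.5y] swap r/2=1736/63759: DF=(1 − 1736/63759·(0.960200+0.956000+0.948500+0.931800+0.887800+0.865200))/(1+1736/63759) = 1033/1250 ≈ 0.826400
step 8 [4y] bond c/2=7/800: DF=(3545979/4000000 − 7/800·(0.960200+0.956000+0.948500+0.931800+0.887800+0.865200+0.826400))/(1+7/800) = 1647/2000 ≈ 0.823500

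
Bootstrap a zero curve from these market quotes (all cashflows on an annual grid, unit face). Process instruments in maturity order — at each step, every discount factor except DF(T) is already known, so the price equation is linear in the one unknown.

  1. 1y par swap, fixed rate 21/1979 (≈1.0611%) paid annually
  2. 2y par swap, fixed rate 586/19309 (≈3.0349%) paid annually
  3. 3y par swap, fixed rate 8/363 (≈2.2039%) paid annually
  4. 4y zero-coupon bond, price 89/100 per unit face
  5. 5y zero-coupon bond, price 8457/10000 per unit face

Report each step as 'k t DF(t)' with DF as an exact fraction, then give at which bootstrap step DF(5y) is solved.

step 1 [1y] swap r/1=21/1979: DF=(1 − 21/1979·(0))/(1+21/1979) = 1979/2000 ≈ 0.989500
step 2 [2y] swap r/1=586/19309: DF=(1 − 586/19309·(0.989500))/(1+586/19309) = 4707/5000 ≈ 0.941400
step 3 [3y] swap r/1=8/363: DF=(1 − 8/363·(0.989500+0.941400))/(1+8/363) = 1171/1250 ≈ 0.936800
step 4 [4y] zero: DF = P = 89/100 ≈ 0.890000
step 5 [5y] zero: DF = P = 8457/10000 ≈ 0.845700

1 1 1979/2000
2 2 4707/5000
3 3 1171/1250
4 4 89/100
5 5 8457/10000
DF(5y) is solved at step 5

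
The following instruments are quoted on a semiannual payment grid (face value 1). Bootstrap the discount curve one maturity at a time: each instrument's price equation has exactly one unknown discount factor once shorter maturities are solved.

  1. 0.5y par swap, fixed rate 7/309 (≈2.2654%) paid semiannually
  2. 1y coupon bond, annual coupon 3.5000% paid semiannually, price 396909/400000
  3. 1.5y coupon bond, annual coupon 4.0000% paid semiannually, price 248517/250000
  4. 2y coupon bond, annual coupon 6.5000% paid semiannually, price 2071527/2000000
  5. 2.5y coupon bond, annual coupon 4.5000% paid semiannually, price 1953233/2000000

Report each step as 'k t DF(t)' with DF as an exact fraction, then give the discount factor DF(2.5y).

step 1 [0.5y] swap r/2=7/618: DF=(1 − 7/618·(0))/(1+7/618) = 618/625 ≈ 0.988800
step 2 [1y] bond c/2=7/400: DF=(396909/400000 − 7/400·(0.988800))/(1+7/400) = 4791/5000 ≈ 0.958200
step 3 [1.5y] bond c/2=1/50: DF=(248517/250000 − 1/50·(0.988800+0.958200))/(1+1/50) = 2341/2500 ≈ 0.936400
step 4 [2y] bond c/2=13/400: DF=(2071527/2000000 − 13/400·(0.988800+0.958200+0.936400))/(1+13/400) = 2281/2500 ≈ 0.912400
step 5 [2.5y] bond c/2=9/400: DF=(1953233/2000000 − 9/400·(0.988800+0.958200+0.936400+0.912400))/(1+9/400) = 2179/2500 ≈ 0.871600

1 1/2 618/625
2 1 4791/5000
3 3/2 2341/2500
4 2 2281/2500
5 5/2 2179/2500
DF(2.5y) = 2179/2500 ≈ 0.871600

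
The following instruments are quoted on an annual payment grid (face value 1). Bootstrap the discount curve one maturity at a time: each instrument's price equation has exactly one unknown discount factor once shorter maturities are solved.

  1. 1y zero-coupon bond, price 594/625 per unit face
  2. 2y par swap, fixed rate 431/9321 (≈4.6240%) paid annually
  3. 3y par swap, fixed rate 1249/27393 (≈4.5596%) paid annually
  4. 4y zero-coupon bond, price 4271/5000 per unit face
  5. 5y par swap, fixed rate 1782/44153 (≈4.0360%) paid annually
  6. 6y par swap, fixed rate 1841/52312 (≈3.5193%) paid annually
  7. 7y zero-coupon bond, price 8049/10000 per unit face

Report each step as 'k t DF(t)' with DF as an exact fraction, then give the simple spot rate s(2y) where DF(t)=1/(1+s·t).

step 1 [1y] zero: DF = P = 594/625 ≈ 0.950400
step 2 [2y] swap r/1=431/9321: DF=(1 − 431/9321·(0.950400))/(1+431/9321) = 4569/5000 ≈ 0.913800
step 3 [3y] swap r/1=1249/27393: DF=(1 − 1249/27393·(0.950400+0.913800))/(1+1249/27393) = 8751/10000 ≈ 0.875100
step 4 [4y] zero: DF = P = 4271/5000 ≈ 0.854200
step 5 [5y] swap r/1=1782/44153: DF=(1 − 1782/44153·(0.950400+0.913800+0.875100+0.854200))/(1+1782/44153) = 4109/5000 ≈ 0.821800
step 6 [6y] swap r/1=1841/52312: DF=(1 − 1841/52312·(0.950400+0.913800+0.875100+0.854200+0.821800))/(1+1841/52312) = 8159/10000 ≈ 0.815900
step 7 [7y] zero: DF = P = 8049/10000 ≈ 0.804900

1 1 594/625
2 2 4569/5000
3 3 8751/10000
4 4 4271/5000
5 5 4109/5000
6 6 8159/10000
7 7 8049/10000
s(2y) = (1/(4569/5000) − 1)/(2) = 431/9138 ≈ 4.7166%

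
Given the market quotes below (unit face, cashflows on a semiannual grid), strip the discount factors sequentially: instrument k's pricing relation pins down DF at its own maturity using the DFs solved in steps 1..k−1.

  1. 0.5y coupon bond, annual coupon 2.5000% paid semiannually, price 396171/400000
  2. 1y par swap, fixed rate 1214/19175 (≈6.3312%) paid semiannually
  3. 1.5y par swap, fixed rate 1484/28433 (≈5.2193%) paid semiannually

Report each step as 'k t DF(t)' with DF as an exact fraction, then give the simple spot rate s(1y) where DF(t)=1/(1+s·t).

step 1 [0.5y] bond c/2=1/80: DF=(396171/400000 − 1/80·(0))/(1+1/80) = 4891/5000 ≈ 0.978200
step 2 [1y] swap r/2=607/19175: DF=(1 − 607/19175·(0.978200))/(1+607/19175) = 9393/10000 ≈ 0.939300
step 3 [1.5y] swap r/2=742/28433: DF=(1 − 742/28433·(0.978200+0.939300))/(1+742/28433) = 4629/5000 ≈ 0.925800

1 1/2 4891/5000
2 1 9393/10000
3 3/2 4629/5000
s(1y) = (1/(9393/10000) − 1)/(1) = 607/9393 ≈ 6.4623%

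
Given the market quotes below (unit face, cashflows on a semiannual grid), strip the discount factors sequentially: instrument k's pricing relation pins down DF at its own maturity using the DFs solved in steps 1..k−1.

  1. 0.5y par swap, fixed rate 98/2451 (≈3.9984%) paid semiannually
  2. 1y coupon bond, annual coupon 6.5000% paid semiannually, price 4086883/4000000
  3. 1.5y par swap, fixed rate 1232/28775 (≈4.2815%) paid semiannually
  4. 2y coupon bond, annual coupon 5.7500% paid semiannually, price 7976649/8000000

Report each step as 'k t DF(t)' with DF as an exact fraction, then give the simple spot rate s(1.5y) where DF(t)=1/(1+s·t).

1 1/2 2451/2500
2 1 9587/10000
3 3/2 1173/1250
4 2 1111/1250
s(1.5y) = (1/(1173/1250) − 1)/(3/2) = 154/3519 ≈ 4.3762%

step 1 [0.5y] swap r/2=49/2451: DF=(1 − 49/2451·(0))/(1+49/2451) = 2451/2500 ≈ 0.980400
step 2 [1y] bond c/2=13/400: DF=(4086883/4000000 − 13/400·(0.980400))/(1+13/400) = 9587/10000 ≈ 0.958700
step 3 [1.5y] swap r/2=616/28775: DF=(1 − 616/28775·(0.980400+0.958700))/(1+616/28775) = 1173/1250 ≈ 0.938400
step 4 [2y] bond c/2=23/800: DF=(7976649/8000000 − 23/800·(0.980400+0.958700+0.938400))/(1+23/800) = 1111/1250 ≈ 0.888800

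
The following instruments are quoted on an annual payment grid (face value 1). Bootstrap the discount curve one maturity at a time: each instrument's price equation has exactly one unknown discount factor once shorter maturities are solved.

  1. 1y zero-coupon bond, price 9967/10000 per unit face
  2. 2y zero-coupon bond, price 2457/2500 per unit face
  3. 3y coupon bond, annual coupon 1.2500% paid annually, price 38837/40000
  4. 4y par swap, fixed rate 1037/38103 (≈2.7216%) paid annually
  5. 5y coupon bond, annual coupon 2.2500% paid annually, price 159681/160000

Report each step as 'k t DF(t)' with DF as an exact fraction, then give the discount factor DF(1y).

step 1 [1y] zero: DF = P = 9967/10000 ≈ 0.996700
step 2 [2y] zero: DF = P = 2457/2500 ≈ 0.982800
step 3 [3y] bond c/1=1/80: DF=(38837/40000 − 1/80·(0.996700+0.982800))/(1+1/80) = 1869/2000 ≈ 0.934500
step 4 [4y] swap r/1=1037/38103: DF=(1 − 1037/38103·(0.996700+0.982800+0.934500))/(1+1037/38103) = 8963/10000 ≈ 0.896300
step 5 [5y] bond c/1=9/400: DF=(159681/160000 − 9/400·(0.996700+0.982800+0.934500+0.896300))/(1+9/400) = 4461/5000 ≈ 0.892200

1 1 9967/10000
2 2 2457/2500
3 3 1869/2000
4 4 8963/10000
5 5 4461/5000
DF(1y) = 9967/10000 ≈ 0.996700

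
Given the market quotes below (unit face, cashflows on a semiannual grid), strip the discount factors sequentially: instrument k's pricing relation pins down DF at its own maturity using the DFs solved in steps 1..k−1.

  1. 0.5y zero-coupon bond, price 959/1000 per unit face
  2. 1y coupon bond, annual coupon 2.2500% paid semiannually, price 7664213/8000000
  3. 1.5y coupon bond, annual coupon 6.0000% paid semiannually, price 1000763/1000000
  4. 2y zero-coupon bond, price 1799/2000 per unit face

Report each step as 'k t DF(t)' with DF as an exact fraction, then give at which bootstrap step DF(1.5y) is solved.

step 1 [0.5y] zero: DF = P = 959/1000 ≈ 0.959000
step 2 [1y] bond c/2=9/800: DF=(7664213/8000000 − 9/800·(0.959000))/(1+9/800) = 9367/10000 ≈ 0.936700
step 3 [1.5y] bond c/2=3/100: DF=(1000763/1000000 − 3/100·(0.959000+0.936700))/(1+3/100) = 2291/2500 ≈ 0.916400
step 4 [2y] zero: DF = P = 1799/2000 ≈ 0.899500

1 1/2 959/1000
2 1 9367/10000
3 3/2 2291/2500
4 2 1799/2000
DF(1.5y) is solved at step 3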